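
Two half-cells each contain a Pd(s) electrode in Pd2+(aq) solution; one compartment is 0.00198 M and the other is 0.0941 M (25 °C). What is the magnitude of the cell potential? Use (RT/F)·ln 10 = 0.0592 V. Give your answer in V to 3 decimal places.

0.050 V

For a concentration cell E°cell = 0, since both electrodes use the same couple.
The compartment with the higher Pd2+(aq) concentration (0.0941 M) acts as the cathode; ions are reduced there and produced at the dilute (0.00198 M) anode.
With n = 2, Ecell = −(0.0592/2)·log([dilute]/[conc]) = −(0.0592/2)·log(0.00198/0.0941) = +0.050 V.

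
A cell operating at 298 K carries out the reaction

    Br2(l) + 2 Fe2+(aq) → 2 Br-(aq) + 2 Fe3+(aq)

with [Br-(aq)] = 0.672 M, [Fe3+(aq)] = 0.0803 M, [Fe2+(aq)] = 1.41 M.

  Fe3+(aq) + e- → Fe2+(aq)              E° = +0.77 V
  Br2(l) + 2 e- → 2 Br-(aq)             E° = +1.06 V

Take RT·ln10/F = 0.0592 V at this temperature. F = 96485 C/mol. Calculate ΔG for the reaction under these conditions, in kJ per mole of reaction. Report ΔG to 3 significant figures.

−72.2 kJ/mol

E°cell = +1.06 − (+0.77) = +0.29 V; the balanced reaction transfers n = 2 electrons.
Q = ([Br-(aq)]^2·[Fe3+(aq)]^2) / [Fe2+(aq)]^2 = 0.00146, so log Q = −2.834 and E = +0.29 − (0.0592/2)(−2.834) = +0.3739 V.
Finally ΔG = −nFE = −(2)(96485 C/mol)(+0.3739 V) = −72.2 kJ/mol.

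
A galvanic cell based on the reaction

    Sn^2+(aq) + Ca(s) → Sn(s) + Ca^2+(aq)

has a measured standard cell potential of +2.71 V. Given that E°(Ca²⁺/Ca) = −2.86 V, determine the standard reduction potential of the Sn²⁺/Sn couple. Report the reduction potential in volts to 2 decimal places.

−0.15 V

In the reaction as written the Sn²⁺/Sn couple is reduced (cathode) and Ca²⁺/Ca is oxidized (anode), so E°cell = E°(Sn²⁺/Sn) − E°(Ca²⁺/Ca).
E°(Sn²⁺/Sn) = E°cell + E°(anode) = +2.71 + (−2.86) = −0.15 V.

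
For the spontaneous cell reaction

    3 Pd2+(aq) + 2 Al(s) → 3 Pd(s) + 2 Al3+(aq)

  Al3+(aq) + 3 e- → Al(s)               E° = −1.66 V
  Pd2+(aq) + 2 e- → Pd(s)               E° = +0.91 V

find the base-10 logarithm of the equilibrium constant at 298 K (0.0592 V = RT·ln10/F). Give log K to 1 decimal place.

log K = 260.5

The Pd²⁺/Pd couple is reduced (cathode); E°cell = +0.91 − (−1.66) = +2.57 V with n = 6.
At equilibrium E = 0, so log K = nE°cell / 0.0592 = (6)(+2.57) / 0.0592 = 260.5.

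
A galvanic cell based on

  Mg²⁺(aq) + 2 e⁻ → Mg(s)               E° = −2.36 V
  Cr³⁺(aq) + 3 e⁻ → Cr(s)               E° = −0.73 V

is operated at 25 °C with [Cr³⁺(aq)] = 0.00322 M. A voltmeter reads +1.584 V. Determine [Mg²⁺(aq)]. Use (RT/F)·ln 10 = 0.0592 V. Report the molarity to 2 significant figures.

0.78 M

With Cr³⁺/Cr at the cathode and Mg²⁺/Mg at the anode, E°cell = −0.73 − (−2.36) = +1.63 V (n = 6).
Rearranging E = E° − (0.0592/n)·log Q gives log Q = 6(+1.63 − (+1.584))/0.0592 = 4.662.
The balanced reaction is 2 Cr³⁺(aq) + 3 Mg(s) → 2 Cr(s) + 3 Mg²⁺(aq), so Q = [Mg²⁺(aq)]^3 / [Cr³⁺(aq)]^2.
Solving for the unknown gives log [Mg²⁺(aq)] = −0.107, so [Mg²⁺(aq)] ≈ 0.78 M.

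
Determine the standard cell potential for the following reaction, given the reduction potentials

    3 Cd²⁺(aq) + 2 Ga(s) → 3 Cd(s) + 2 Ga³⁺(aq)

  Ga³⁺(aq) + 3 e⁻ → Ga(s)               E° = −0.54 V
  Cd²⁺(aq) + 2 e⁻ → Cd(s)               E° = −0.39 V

+0.15 V

In the reaction as written, Cd²⁺(aq) is reduced (cathode) and Ga³⁺(aq) is produced by oxidation at the anode.
E°cell = E°(cathode) − E°(anode) = −0.39 − (−0.54) = +0.15 V.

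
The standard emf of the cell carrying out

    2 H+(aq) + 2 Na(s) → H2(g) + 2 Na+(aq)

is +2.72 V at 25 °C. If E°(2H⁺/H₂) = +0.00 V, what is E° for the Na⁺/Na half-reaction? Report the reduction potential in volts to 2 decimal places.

−2.72 V

In the reaction as written the 2H⁺/H₂ couple is reduced (cathode) and Na⁺/Na is oxidized (anode), so E°cell = E°(2H⁺/H₂) − E°(Na⁺/Na).
E°(Na⁺/Na) = E°(cathode) − E°cell = +0.00 − (+2.72) = −2.72 V.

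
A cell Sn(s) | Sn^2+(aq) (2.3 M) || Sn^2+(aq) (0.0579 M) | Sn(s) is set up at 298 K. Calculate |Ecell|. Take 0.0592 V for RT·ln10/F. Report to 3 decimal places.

For a concentration cell E°cell = 0, since both electrodes use the same couple.
The compartment with the higher Sn^2+(aq) concentration (2.3 M) acts as the cathode; ions are reduced there and produced at the dilute (0.0579 M) anode.
With n = 2, Ecell = −(0.0592/2)·log([dilute]/[conc]) = −(0.0592/2)·log(0.0579/2.3) = +0.047 V.

0.047 V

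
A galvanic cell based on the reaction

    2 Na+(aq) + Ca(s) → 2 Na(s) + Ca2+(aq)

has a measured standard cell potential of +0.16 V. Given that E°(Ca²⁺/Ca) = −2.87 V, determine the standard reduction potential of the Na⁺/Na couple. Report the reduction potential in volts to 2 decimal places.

−2.71 V

In the reaction as written the Na⁺/Na couple is reduced (cathode) and Ca²⁺/Ca is oxidized (anode), so E°cell = E°(Na⁺/Na) − E°(Ca²⁺/Ca).
E°(Na⁺/Na) = E°cell + E°(anode) = +0.16 + (−2.87) = −2.71 V.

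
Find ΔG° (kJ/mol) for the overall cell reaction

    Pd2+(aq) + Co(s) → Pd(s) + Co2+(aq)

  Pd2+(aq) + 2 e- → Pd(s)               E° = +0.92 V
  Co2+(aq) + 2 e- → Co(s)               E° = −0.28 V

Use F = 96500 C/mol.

In the reaction as written Pd2+(aq) is reduced, so the Pd²⁺/Pd couple is the cathode and Co²⁺/Co is the anode.
E°cell = +0.92 − (−0.28) = +1.20 V; balancing electrons gives n = 2.
ΔG° = −nFE°cell = −(2)(96500)(+1.20) J/mol = −232 kJ/mol.

−232 kJ/mol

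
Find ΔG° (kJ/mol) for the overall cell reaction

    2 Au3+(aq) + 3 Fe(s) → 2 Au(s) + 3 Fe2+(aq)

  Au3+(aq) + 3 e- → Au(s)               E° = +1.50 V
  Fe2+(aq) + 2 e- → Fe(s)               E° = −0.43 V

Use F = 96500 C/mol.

−1117 kJ/mol

In the reaction as written Au3+(aq) is reduced, so the Au³⁺/Au couple is the cathode and Fe²⁺/Fe is the anode.
E°cell = +1.50 − (−0.43) = +1.93 V; balancing electrons gives n = 6.
ΔG° = −nFE°cell = −(6)(96500)(+1.93) J/mol = −1117 kJ/mol.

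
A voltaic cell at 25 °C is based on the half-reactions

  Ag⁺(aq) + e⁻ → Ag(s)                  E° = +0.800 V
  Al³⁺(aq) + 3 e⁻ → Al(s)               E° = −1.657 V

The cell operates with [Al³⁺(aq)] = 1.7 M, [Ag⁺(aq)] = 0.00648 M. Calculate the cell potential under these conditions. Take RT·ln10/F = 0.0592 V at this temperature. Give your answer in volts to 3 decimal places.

The Ag⁺/Ag couple has the more positive E°, so it is the cathode; Al³⁺/Al is the anode.
The standard potential is +0.800 − (−1.657) = +2.457 V and the balanced reaction transfers n = 3 electrons.
For the overall reaction 3 Ag⁺(aq) + Al(s) → 3 Ag(s) + Al³⁺(aq), Q = [Al³⁺(aq)] / [Ag⁺(aq)]^3 = 6.25×10^6, giving log Q = 6.796.
Applying E = E° − (RT ln10/nF)·log Q gives +2.457 − (0.0592/3)(6.796) = +2.323 V.

+2.323 V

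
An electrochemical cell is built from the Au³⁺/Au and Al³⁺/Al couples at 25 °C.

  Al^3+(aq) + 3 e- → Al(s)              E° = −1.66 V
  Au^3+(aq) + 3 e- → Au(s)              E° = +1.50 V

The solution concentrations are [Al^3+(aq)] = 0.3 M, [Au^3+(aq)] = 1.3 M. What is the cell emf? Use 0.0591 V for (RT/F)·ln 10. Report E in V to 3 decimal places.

The Au³⁺/Au couple has the more positive E°, so it is the cathode; Al³⁺/Al is the anode.
E°cell = +1.50 − (−1.66) = +3.16 V, with n = 3 electrons transferred.
The balanced reaction is Au^3+(aq) + Al(s) → Au(s) + Al^3+(aq), so Q = [Al^3+(aq)] / [Au^3+(aq)] = 0.231 and log Q = −0.637.
Applying E = E° − (RT ln10/nF)·log Q gives +3.16 − (0.0591/3)(−0.637) = +3.173 V.

+3.173 V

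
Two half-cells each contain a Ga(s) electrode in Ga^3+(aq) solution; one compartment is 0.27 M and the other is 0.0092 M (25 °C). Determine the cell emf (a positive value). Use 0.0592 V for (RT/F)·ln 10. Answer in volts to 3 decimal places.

For a concentration cell E°cell = 0, since both electrodes use the same couple.
The compartment with the higher Ga^3+(aq) concentration (0.27 M) acts as the cathode; ions are reduced there and produced at the dilute (0.0092 M) anode.
With n = 3, Ecell = −(0.0592/3)·log([dilute]/[conc]) = −(0.0592/3)·log(0.0092/0.27) = +0.029 V.

0.029 V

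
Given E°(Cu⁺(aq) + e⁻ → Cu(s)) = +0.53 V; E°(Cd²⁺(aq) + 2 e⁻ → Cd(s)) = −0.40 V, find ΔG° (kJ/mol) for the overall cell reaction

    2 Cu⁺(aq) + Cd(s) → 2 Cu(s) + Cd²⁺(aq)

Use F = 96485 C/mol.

−179 kJ/mol

In the reaction as written Cu⁺(aq) is reduced, so the Cu⁺/Cu couple is the cathode and Cd²⁺/Cd is the anode.
E°cell = +0.53 − (−0.40) = +0.93 V; balancing electrons gives n = 2.
ΔG° = −nFE°cell = −(2)(96485)(+0.93) J/mol = −179 kJ/mol.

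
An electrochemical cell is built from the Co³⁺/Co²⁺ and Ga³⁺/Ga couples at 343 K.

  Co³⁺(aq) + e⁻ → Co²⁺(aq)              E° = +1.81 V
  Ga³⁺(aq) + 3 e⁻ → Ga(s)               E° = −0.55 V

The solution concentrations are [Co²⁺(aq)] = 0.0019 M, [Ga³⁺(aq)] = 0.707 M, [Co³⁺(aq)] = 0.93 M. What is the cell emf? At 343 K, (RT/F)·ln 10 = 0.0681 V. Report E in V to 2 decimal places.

+2.55 V

Co³⁺/Co²⁺ is reduced (cathode, E° = +1.81 V) and Ga³⁺/Ga is oxidized (anode).
The standard potential is +1.81 − (−0.55) = +2.36 V and the balanced reaction transfers n = 3 electrons.
For the overall reaction 3 Co³⁺(aq) + Ga(s) → 3 Co²⁺(aq) + Ga³⁺(aq), Q = ([Co²⁺(aq)]^3·[Ga³⁺(aq)]) / [Co³⁺(aq)]^3 = 6.03×10^−9, giving log Q = −8.220.
E = E° − (0.0681/n)·log Q = +2.36 − (0.0681/3)(−8.220) = +2.55 V.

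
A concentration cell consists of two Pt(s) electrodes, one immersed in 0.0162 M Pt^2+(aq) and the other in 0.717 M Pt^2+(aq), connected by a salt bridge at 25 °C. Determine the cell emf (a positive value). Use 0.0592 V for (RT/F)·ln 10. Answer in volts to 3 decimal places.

For a concentration cell E°cell = 0, since both electrodes use the same couple.
The compartment with the higher Pt^2+(aq) concentration (0.717 M) acts as the cathode; ions are reduced there and produced at the dilute (0.0162 M) anode.
With n = 2, Ecell = −(0.0592/2)·log([dilute]/[conc]) = −(0.0592/2)·log(0.0162/0.717) = +0.049 V.

0.049 V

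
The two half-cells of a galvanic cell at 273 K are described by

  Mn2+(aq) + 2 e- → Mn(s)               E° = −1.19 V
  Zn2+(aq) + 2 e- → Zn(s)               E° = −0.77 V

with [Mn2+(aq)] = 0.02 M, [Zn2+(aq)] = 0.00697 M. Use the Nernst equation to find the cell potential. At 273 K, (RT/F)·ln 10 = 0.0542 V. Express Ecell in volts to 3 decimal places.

+0.408 V

The Zn²⁺/Zn couple has the more positive E°, so it is the cathode; Mn²⁺/Mn is the anode.
The standard potential is −0.77 − (−1.19) = +0.42 V and the balanced reaction transfers n = 2 electrons.
Balancing gives Zn2+(aq) + Mn(s) → Zn(s) + Mn2+(aq); hence Q = [Mn2+(aq)] / [Zn2+(aq)] = 2.87 (log Q = 0.458).
Applying E = E° − (RT ln10/nF)·log Q gives +0.42 − (0.0542/2)(0.458) = +0.408 V.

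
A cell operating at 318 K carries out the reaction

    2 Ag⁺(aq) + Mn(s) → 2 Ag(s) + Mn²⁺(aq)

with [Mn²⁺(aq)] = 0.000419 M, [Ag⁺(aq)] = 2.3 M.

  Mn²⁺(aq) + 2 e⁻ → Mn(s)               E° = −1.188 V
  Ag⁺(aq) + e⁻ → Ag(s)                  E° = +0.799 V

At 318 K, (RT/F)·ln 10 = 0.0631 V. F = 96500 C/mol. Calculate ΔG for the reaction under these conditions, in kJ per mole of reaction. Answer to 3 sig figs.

−408 kJ/mol

With Ag⁺/Ag reduced at the cathode, E°cell = +0.799 − (−1.188) = +1.987 V and n = 2.
Here Q = [Mn²⁺(aq)] / [Ag⁺(aq)]^2 = 7.92×10^−5 (log Q = −4.101), giving E = +1.987 − (0.0631/2)·(−4.101) = +2.1164 V.
Then ΔG = −nFE = −2 × 96500 × +2.1164 J/mol = −408 kJ/mol.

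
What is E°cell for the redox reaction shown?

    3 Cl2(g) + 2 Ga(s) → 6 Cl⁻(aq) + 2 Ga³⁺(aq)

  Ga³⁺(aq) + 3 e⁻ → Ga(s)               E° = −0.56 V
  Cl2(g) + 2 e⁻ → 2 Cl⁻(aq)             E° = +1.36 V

In the reaction as written, Cl2(g) is reduced (cathode) and Ga³⁺(aq) is produced by oxidation at the anode.
E°cell = E°(cathode) − E°(anode) = +1.36 − (−0.56) = +1.92 V.

+1.92 V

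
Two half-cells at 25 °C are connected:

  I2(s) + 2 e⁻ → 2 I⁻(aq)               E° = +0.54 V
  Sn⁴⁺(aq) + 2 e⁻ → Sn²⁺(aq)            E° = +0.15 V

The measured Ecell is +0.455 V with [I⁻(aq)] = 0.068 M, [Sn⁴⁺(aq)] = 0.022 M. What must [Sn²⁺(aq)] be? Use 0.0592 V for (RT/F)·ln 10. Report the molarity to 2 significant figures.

0.016 M

With I₂/I⁻ at the cathode and Sn⁴⁺/Sn²⁺ at the anode, E°cell = +0.54 − (+0.15) = +0.39 V (n = 2).
Since E = E° − (0.0592/n)·log Q, log Q = n(E° − E)/0.0592 = −2.196.
The balanced reaction is I2(s) + Sn²⁺(aq) → 2 I⁻(aq) + Sn⁴⁺(aq), so Q = ([I⁻(aq)]^2·[Sn⁴⁺(aq)]) / [Sn²⁺(aq)].
Solving for the unknown gives log [Sn²⁺(aq)] = −1.797, so [Sn²⁺(aq)] ≈ 0.016 M.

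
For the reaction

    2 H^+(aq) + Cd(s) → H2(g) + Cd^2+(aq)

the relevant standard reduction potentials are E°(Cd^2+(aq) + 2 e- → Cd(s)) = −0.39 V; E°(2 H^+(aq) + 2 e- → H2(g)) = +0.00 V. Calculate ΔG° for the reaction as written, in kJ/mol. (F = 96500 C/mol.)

In the reaction as written H^+(aq) is reduced, so the 2H⁺/H₂ couple is the cathode and Cd²⁺/Cd is the anode.
E°cell = +0.00 − (−0.39) = +0.39 V; balancing electrons gives n = 2.
ΔG° = −nFE°cell = −(2)(96500)(+0.39) J/mol = −75.3 kJ/mol.

−75.3 kJ/mol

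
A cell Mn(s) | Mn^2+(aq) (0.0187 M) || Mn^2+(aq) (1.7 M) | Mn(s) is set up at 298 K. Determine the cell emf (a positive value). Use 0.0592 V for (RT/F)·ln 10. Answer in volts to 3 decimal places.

0.058 V

For a concentration cell E°cell = 0, since both electrodes use the same couple.
The compartment with the higher Mn^2+(aq) concentration (1.7 M) acts as the cathode; ions are reduced there and produced at the dilute (0.0187 M) anode.
With n = 2, Ecell = −(0.0592/2)·log([dilute]/[conc]) = −(0.0592/2)·log(0.0187/1.7) = +0.058 V.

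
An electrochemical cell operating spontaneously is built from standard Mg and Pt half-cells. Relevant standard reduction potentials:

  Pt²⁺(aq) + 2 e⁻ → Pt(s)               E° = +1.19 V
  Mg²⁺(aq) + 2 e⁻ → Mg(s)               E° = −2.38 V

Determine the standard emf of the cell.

Of the two couples in this cell, the one with the more positive reduction potential is reduced at the cathode: here that is Pt²⁺/Pt (+1.19 V); Mg²⁺/Mg (−2.38 V) is the anode.
E°cell = E°(cathode) − E°(anode) = +1.19 − (−2.38) = +3.57 V.

+3.57 V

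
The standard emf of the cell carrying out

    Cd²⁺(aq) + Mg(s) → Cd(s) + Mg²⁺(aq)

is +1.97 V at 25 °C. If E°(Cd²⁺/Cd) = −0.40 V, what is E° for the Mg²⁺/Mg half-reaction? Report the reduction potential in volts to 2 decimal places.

−2.37 V

In the reaction as written the Cd²⁺/Cd couple is reduced (cathode) and Mg²⁺/Mg is oxidized (anode), so E°cell = E°(Cd²⁺/Cd) − E°(Mg²⁺/Mg).
E°(Mg²⁺/Mg) = E°(cathode) − E°cell = −0.40 − (+1.97) = −2.37 V.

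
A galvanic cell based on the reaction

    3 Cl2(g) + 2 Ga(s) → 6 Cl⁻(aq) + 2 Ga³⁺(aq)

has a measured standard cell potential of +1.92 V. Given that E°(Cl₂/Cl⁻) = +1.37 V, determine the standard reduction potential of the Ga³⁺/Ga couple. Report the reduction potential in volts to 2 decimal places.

−0.55 V

In the reaction as written the Cl₂/Cl⁻ couple is reduced (cathode) and Ga³⁺/Ga is oxidized (anode), so E°cell = E°(Cl₂/Cl⁻) − E°(Ga³⁺/Ga).
E°(Ga³⁺/Ga) = E°(cathode) − E°cell = +1.37 − (+1.92) = −0.55 V.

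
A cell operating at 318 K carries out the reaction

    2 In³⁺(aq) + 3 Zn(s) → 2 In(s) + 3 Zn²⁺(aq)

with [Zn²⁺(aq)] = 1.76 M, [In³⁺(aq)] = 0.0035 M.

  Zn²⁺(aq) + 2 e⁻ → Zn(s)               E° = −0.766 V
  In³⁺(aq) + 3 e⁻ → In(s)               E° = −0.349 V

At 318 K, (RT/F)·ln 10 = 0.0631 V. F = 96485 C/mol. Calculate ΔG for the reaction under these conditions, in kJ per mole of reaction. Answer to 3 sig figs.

−207 kJ/mol

E°cell = −0.349 − (−0.766) = +0.417 V; the balanced reaction transfers n = 6 electrons.
The reaction quotient is [Zn²⁺(aq)]^3 / [In³⁺(aq)]^2 = 4.45×10^5; by Nernst, E = +0.417 − (0.0631/6)(5.648) = +0.3576 V.
ΔG = −nFE = −(6)(96485)(+0.3576) J/mol = −207 kJ/mol.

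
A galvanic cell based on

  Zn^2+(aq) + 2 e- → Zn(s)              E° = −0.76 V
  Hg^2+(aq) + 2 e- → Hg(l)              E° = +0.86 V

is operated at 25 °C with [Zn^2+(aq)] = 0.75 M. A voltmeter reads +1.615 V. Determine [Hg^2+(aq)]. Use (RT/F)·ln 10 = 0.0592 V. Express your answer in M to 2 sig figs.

0.51 M

Hg²⁺/Hg is the cathode (higher E°); E°cell = +0.86 − (−0.76) = +1.62 V with n = 2.
From the Nernst equation, log Q = n(E° − E)/0.0592 = 2·(+1.62 − (+1.615))/0.0592 = 0.169.
Balancing electrons gives Hg^2+(aq) + Zn(s) → Hg(l) + Zn^2+(aq); thus Q = [Zn^2+(aq)] / [Hg^2+(aq)].
Substituting the known concentrations and solving, log [Hg^2+(aq)] = −0.294 and [Hg^2+(aq)] = 0.51 M.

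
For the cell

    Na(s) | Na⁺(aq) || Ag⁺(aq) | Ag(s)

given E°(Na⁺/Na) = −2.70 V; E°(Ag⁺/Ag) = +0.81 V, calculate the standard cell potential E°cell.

By convention the left-hand electrode in cell notation is the anode (oxidation) and the right-hand electrode is the cathode (reduction).
E°cell = E°(right) − E°(left) = +0.81 − (−2.70) = +3.51 V.

+3.51 V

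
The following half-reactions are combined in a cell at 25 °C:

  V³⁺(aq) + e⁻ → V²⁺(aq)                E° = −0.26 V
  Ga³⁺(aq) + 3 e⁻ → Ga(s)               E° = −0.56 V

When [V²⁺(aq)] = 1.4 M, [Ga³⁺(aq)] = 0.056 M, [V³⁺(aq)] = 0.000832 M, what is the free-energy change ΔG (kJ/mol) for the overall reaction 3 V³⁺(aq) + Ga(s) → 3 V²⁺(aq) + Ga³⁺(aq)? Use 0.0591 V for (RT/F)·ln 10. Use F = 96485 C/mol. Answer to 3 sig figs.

E°cell = −0.26 − (−0.56) = +0.30 V; the balanced reaction transfers n = 3 electrons.
Q = ([V²⁺(aq)]^3·[Ga³⁺(aq)]) / [V³⁺(aq)]^3 = 2.67×10^8, so log Q = 8.426 and E = +0.30 − (0.0591/3)(8.426) = +0.1340 V.
Then ΔG = −nFE = −3 × 96485 × +0.1340 J/mol = −38.8 kJ/mol.

−38.8 kJ/mol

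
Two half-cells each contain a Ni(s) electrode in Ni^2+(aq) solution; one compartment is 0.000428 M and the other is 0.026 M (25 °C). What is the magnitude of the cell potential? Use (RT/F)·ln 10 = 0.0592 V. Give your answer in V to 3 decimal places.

0.053 V

For a concentration cell E°cell = 0, since both electrodes use the same couple.
The compartment with the higher Ni^2+(aq) concentration (0.026 M) acts as the cathode; ions are reduced there and produced at the dilute (0.000428 M) anode.
With n = 2, Ecell = −(0.0592/2)·log([dilute]/[conc]) = −(0.0592/2)·log(0.000428/0.026) = +0.053 V.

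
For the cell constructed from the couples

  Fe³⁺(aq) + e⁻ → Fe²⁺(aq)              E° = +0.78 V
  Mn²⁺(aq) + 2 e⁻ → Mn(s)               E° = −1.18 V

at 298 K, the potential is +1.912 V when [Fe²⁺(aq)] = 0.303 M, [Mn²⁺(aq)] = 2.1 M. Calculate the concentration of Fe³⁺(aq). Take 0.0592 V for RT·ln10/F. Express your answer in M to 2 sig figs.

With Fe³⁺/Fe²⁺ at the cathode and Mn²⁺/Mn at the anode, E°cell = +0.78 − (−1.18) = +1.96 V (n = 2).
Rearranging E = E° − (0.0592/n)·log Q gives log Q = 2(+1.96 − (+1.912))/0.0592 = 1.622.
For 2 Fe³⁺(aq) + Mn(s) → 2 Fe²⁺(aq) + Mn²⁺(aq), the reaction quotient is Q = ([Fe²⁺(aq)]^2·[Mn²⁺(aq)]) / [Fe³⁺(aq)]^2.
Solving for the unknown gives log [Fe³⁺(aq)] = −1.168, so [Fe³⁺(aq)] ≈ 0.068 M.

0.068 M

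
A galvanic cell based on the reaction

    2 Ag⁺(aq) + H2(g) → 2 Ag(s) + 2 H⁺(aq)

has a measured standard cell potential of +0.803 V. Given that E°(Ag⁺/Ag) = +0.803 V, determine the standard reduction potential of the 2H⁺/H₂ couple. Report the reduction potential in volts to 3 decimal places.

In the reaction as written the Ag⁺/Ag couple is reduced (cathode) and 2H⁺/H₂ is oxidized (anode), so E°cell = E°(Ag⁺/Ag) − E°(2H⁺/H₂).
E°(2H⁺/H₂) = E°(cathode) − E°cell = +0.803 − (+0.803) = +0.000 V.

+0.000 V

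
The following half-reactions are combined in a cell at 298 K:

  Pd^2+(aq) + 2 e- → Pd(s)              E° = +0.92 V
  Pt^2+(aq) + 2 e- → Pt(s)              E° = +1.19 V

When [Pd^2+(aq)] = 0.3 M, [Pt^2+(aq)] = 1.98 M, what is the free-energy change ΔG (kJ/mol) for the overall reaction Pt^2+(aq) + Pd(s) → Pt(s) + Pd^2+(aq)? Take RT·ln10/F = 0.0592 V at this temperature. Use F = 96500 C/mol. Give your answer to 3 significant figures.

E°cell = +1.19 − (+0.92) = +0.27 V; the balanced reaction transfers n = 2 electrons.
The reaction quotient is [Pd^2+(aq)] / [Pt^2+(aq)] = 0.152; by Nernst, E = +0.27 − (0.0592/2)(−0.820) = +0.2943 V.
Finally ΔG = −nFE = −(2)(96500 C/mol)(+0.2943 V) = −56.8 kJ/mol.

−56.8 kJ/mol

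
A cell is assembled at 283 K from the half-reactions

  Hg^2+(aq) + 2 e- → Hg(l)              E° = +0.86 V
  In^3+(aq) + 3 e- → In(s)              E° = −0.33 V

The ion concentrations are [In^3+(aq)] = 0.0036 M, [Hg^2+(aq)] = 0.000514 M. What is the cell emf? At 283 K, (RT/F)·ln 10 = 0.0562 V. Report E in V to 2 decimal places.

+1.14 V

Hg²⁺/Hg is reduced (cathode, E° = +0.86 V) and In³⁺/In is oxidized (anode).
E°cell = E°cat − E°an = +0.86 − (−0.33) = +1.19 V; n = 6.
The balanced reaction is 3 Hg^2+(aq) + 2 In(s) → 3 Hg(l) + 2 In^3+(aq), so Q = [In^3+(aq)]^2 / [Hg^2+(aq)]^3 = 9.54×10^4 and log Q = 4.980.
E = E° − (0.0562/n)·log Q = +1.19 − (0.0562/6)(4.980) = +1.14 V.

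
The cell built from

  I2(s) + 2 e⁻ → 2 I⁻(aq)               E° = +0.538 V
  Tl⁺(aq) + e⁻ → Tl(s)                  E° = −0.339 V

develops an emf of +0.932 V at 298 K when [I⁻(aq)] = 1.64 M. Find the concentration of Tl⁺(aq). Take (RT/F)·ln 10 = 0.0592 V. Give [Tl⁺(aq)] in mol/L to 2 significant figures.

0.072 M

The I₂/I⁻ couple has the larger reduction potential, so it is the cathode: E°cell = +0.538 − (−0.339) = +0.877 V and n = 2.
Rearranging E = E° − (0.0592/n)·log Q gives log Q = 2(+0.877 − (+0.932))/0.0592 = −1.858.
Balancing electrons gives I2(s) + 2 Tl(s) → 2 I⁻(aq) + 2 Tl⁺(aq); thus Q = [I⁻(aq)]^2·[Tl⁺(aq)]^2.
Substituting the known concentrations and solving, log [Tl⁺(aq)] = −1.144 and [Tl⁺(aq)] = 0.072 M.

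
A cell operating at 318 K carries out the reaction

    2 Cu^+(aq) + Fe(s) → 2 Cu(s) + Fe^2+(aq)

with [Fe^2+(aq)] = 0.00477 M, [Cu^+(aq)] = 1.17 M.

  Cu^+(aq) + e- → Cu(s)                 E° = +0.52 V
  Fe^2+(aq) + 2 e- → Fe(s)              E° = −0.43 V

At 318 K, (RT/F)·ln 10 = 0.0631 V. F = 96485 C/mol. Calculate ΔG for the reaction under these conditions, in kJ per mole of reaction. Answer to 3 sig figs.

−198 kJ/mol

E°cell = +0.52 − (−0.43) = +0.95 V; the balanced reaction transfers n = 2 electrons.
The reaction quotient is [Fe^2+(aq)] / [Cu^+(aq)]^2 = 0.00348; by Nernst, E = +0.95 − (0.0631/2)(−2.458) = +1.0275 V.
ΔG = −nFE = −(2)(96485)(+1.0275) J/mol = −198 kJ/mol.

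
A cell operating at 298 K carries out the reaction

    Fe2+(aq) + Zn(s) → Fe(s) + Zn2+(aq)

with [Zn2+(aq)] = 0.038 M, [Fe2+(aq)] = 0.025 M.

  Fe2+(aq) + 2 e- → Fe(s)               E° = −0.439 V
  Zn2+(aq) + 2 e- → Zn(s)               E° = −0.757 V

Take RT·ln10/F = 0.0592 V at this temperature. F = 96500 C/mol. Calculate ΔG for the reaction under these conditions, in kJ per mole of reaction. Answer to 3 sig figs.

The standard cell potential is −0.439 − (−0.757) = +0.318 V, with n = 2 electrons in the balanced equation.
Here Q = [Zn2+(aq)] / [Fe2+(aq)] = 1.52 (log Q = 0.182), giving E = +0.318 − (0.0592/2)·(0.182) = +0.3126 V.
ΔG = −nFE = −(2)(96500)(+0.3126) J/mol = −60.3 kJ/mol.

−60.3 kJ/mol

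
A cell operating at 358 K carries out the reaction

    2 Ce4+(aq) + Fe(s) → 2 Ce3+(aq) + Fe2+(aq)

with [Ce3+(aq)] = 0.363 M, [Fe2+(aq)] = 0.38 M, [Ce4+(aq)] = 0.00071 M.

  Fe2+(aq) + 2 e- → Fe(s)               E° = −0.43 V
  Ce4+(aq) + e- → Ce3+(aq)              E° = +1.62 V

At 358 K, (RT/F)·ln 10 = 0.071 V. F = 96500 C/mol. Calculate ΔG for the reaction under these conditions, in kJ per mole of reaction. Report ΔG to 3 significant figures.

−361 kJ/mol

E°cell = +1.62 − (−0.43) = +2.05 V; the balanced reaction transfers n = 2 electrons.
The reaction quotient is ([Ce3+(aq)]^2·[Fe2+(aq)]) / [Ce4+(aq)]^2 = 9.93×10^4; by Nernst, E = +2.05 − (0.071/2)(4.997) = +1.8726 V.
Then ΔG = −nFE = −2 × 96500 × +1.8726 J/mol = −361 kJ/mol.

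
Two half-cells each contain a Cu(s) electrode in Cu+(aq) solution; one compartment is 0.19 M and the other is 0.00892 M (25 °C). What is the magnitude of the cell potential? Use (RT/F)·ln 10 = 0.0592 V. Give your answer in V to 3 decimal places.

For a concentration cell E°cell = 0, since both electrodes use the same couple.
The compartment with the higher Cu+(aq) concentration (0.19 M) acts as the cathode; ions are reduced there and produced at the dilute (0.00892 M) anode.
With n = 1, Ecell = −(0.0592/1)·log([dilute]/[conc]) = −(0.0592/1)·log(0.00892/0.19) = +0.079 V.

0.079 V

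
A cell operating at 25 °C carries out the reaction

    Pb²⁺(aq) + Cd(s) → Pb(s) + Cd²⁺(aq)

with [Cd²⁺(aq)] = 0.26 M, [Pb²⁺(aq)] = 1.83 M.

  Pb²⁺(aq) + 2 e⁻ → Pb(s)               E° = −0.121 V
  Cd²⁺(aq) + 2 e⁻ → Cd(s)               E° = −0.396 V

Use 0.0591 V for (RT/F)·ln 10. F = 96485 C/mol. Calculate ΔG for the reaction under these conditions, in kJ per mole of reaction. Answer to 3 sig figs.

−57.9 kJ/mol

E°cell = −0.121 − (−0.396) = +0.275 V; the balanced reaction transfers n = 2 electrons.
Here Q = [Cd²⁺(aq)] / [Pb²⁺(aq)] = 0.142 (log Q = −0.847), giving E = +0.275 − (0.0591/2)·(−0.847) = +0.3000 V.
Then ΔG = −nFE = −2 × 96485 × +0.3000 J/mol = −57.9 kJ/mol.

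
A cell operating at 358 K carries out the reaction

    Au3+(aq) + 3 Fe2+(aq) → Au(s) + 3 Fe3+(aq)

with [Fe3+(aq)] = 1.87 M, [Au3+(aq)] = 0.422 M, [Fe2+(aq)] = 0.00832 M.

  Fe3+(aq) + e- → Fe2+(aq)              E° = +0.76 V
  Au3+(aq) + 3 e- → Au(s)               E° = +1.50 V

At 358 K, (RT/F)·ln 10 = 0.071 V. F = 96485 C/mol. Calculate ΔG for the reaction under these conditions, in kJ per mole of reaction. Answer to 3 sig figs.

−163 kJ/mol

With Au³⁺/Au reduced at the cathode, E°cell = +1.50 − (+0.76) = +0.74 V and n = 3.
The reaction quotient is [Fe3+(aq)]^3 / ([Au3+(aq)]·[Fe2+(aq)]^3) = 2.69×10^7; by Nernst, E = +0.74 − (0.071/3)(7.430) = +0.5642 V.
ΔG = −nFE = −(3)(96485)(+0.5642) J/mol = −163 kJ/mol.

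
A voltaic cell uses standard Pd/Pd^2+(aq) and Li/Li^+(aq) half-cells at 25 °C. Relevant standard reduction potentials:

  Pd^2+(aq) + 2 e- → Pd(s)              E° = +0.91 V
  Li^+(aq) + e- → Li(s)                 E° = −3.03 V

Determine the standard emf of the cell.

+3.94 V

The Pd²⁺/Pd couple has the higher E°, so Pd ion is reduced (cathode) and Li is oxidized (anode).
E°cell = E°(cathode) − E°(anode) = +0.91 − (−3.03) = +3.94 V.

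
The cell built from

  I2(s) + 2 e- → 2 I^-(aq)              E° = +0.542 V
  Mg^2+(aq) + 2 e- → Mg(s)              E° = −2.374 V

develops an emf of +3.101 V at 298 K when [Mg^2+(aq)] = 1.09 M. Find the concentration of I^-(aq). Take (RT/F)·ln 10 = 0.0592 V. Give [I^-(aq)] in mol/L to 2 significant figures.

0.00072 M

I₂/I⁻ is the cathode (higher E°); E°cell = +0.542 − (−2.374) = +2.916 V with n = 2.
From the Nernst equation, log Q = n(E° − E)/0.0592 = 2·(+2.916 − (+3.101))/0.0592 = −6.250.
Balancing electrons gives I2(s) + Mg(s) → 2 I^-(aq) + Mg^2+(aq); thus Q = [I^-(aq)]^2·[Mg^2+(aq)].
Solving for the unknown gives log [I^-(aq)] = −3.144, so [I^-(aq)] ≈ 0.00072 M.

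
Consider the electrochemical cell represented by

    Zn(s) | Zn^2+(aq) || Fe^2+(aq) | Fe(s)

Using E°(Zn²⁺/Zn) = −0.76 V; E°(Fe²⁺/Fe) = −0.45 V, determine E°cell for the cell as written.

By convention the left-hand electrode in cell notation is the anode (oxidation) and the right-hand electrode is the cathode (reduction).
E°cell = E°(right) − E°(left) = −0.45 − (−0.76) = +0.31 V.

+0.31 V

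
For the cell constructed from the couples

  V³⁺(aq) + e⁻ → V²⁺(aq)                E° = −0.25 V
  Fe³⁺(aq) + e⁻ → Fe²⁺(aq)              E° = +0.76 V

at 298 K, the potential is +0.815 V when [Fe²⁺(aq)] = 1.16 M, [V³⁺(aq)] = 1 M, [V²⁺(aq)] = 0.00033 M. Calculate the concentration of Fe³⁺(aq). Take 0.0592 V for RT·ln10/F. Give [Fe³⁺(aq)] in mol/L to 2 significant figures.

1.8 M

Fe³⁺/Fe²⁺ is the cathode (higher E°); E°cell = +0.76 − (−0.25) = +1.01 V with n = 1.
From the Nernst equation, log Q = n(E° − E)/0.0592 = 1·(+1.01 − (+0.815))/0.0592 = 3.294.
Balancing electrons gives Fe³⁺(aq) + V²⁺(aq) → Fe²⁺(aq) + V³⁺(aq); thus Q = ([Fe²⁺(aq)]·[V³⁺(aq)]) / ([Fe³⁺(aq)]·[V²⁺(aq)]).
Solving for the unknown gives log [Fe³⁺(aq)] = 0.252, so [Fe³⁺(aq)] ≈ 1.8 M.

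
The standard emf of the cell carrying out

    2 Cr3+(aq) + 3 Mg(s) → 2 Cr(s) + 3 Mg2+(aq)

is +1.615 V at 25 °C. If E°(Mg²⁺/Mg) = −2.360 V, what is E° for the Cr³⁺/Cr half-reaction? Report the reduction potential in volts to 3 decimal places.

−0.745 V

In the reaction as written the Cr³⁺/Cr couple is reduced (cathode) and Mg²⁺/Mg is oxidized (anode), so E°cell = E°(Cr³⁺/Cr) − E°(Mg²⁺/Mg).
E°(Cr³⁺/Cr) = E°cell + E°(anode) = +1.615 + (−2.360) = −0.745 V.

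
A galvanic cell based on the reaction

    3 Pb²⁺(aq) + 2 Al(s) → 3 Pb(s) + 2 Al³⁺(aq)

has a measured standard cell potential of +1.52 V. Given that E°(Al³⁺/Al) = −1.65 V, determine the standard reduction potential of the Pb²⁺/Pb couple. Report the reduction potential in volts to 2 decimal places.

In the reaction as written the Pb²⁺/Pb couple is reduced (cathode) and Al³⁺/Al is oxidized (anode), so E°cell = E°(Pb²⁺/Pb) − E°(Al³⁺/Al).
E°(Pb²⁺/Pb) = E°cell + E°(anode) = +1.52 + (−1.65) = −0.13 V.

−0.13 V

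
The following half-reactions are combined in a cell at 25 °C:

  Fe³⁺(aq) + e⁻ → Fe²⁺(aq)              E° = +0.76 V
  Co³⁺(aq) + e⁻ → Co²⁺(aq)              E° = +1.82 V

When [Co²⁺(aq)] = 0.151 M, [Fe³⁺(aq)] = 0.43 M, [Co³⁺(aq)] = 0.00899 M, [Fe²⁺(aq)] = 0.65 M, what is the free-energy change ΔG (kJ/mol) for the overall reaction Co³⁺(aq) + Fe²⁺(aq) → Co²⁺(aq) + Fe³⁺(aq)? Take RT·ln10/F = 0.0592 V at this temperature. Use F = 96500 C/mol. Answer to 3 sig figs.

The standard cell potential is +1.82 − (+0.76) = +1.06 V, with n = 1 electron in the balanced equation.
The reaction quotient is ([Co²⁺(aq)]·[Fe³⁺(aq)]) / ([Co³⁺(aq)]·[Fe²⁺(aq)]) = 11.1; by Nernst, E = +1.06 − (0.0592/1)(1.046) = +0.9981 V.
ΔG = −nFE = −(1)(96500)(+0.9981) J/mol = −96.3 kJ/mol.

−96.3 kJ/mol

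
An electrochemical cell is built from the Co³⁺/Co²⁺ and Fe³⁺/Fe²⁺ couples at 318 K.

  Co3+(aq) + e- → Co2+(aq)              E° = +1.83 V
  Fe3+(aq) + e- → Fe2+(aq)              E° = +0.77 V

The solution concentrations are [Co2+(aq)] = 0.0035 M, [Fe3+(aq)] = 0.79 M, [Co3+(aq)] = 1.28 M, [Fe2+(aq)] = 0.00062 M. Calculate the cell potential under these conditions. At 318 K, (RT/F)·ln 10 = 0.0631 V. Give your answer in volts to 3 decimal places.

The Co³⁺/Co²⁺ couple has the more positive E°, so it is the cathode; Fe³⁺/Fe²⁺ is the anode.
The standard potential is +1.83 − (+0.77) = +1.06 V and the balanced reaction transfers n = 1 electron.
For the overall reaction Co3+(aq) + Fe2+(aq) → Co2+(aq) + Fe3+(aq), Q = ([Co2+(aq)]·[Fe3+(aq)]) / ([Co3+(aq)]·[Fe2+(aq)]) = 3.48, giving log Q = 0.542.
E = E° − (0.0631/n)·log Q = +1.06 − (0.0631/1)(0.542) = +1.026 V.

+1.026 V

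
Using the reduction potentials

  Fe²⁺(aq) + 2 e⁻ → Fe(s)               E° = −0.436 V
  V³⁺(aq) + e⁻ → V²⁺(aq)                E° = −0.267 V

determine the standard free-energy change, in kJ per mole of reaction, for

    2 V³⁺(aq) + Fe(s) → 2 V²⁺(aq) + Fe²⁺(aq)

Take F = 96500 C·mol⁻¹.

−32.6 kJ/mol

In the reaction as written V³⁺(aq) is reduced, so the V³⁺/V²⁺ couple is the cathode and Fe²⁺/Fe is the anode.
E°cell = −0.267 − (−0.436) = +0.169 V; balancing electrons gives n = 2.
ΔG° = −nFE°cell = −(2)(96500)(+0.169) J/mol = −32.6 kJ/mol.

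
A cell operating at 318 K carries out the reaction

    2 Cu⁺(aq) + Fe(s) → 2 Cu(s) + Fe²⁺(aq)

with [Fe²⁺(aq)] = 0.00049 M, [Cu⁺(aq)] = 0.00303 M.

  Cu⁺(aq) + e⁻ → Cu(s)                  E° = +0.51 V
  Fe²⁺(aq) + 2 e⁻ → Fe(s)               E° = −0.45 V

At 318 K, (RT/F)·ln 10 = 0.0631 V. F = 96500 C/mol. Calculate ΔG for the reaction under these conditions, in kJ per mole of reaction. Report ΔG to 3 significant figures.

−175 kJ/mol

With Cu⁺/Cu reduced at the cathode, E°cell = +0.51 − (−0.45) = +0.96 V and n = 2.
Q = [Fe²⁺(aq)] / [Cu⁺(aq)]^2 = 53.4, so log Q = 1.727 and E = +0.96 − (0.0631/2)(1.727) = +0.9055 V.
ΔG = −nFE = −(2)(96500)(+0.9055) J/mol = −175 kJ/mol.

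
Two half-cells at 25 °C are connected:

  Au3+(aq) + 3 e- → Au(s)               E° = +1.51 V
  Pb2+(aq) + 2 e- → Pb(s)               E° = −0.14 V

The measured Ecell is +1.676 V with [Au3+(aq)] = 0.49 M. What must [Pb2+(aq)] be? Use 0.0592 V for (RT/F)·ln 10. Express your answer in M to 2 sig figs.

With Au³⁺/Au at the cathode and Pb²⁺/Pb at the anode, E°cell = +1.51 − (−0.14) = +1.65 V (n = 6).
Since E = E° − (0.0592/n)·log Q, log Q = n(E° − E)/0.0592 = −2.635.
For 2 Au3+(aq) + 3 Pb(s) → 2 Au(s) + 3 Pb2+(aq), the reaction quotient is Q = [Pb2+(aq)]^3 / [Au3+(aq)]^2.
Substituting the known concentrations and solving, log [Pb2+(aq)] = −1.085 and [Pb2+(aq)] = 0.082 M.

0.082 M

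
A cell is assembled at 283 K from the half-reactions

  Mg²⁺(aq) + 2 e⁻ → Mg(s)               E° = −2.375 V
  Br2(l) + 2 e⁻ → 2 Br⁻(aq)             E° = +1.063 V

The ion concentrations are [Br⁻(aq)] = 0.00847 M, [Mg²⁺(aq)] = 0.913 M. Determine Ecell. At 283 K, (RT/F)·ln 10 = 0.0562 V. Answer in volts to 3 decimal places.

+3.556 V

Since E°(Br₂/Br⁻) > E°(Mg²⁺/Mg), Br₂/Br⁻ serves as the cathode.
The standard potential is +1.063 − (−2.375) = +3.438 V and the balanced reaction transfers n = 2 electrons.
Balancing gives Br2(l) + Mg(s) → 2 Br⁻(aq) + Mg²⁺(aq); hence Q = [Br⁻(aq)]^2·[Mg²⁺(aq)] = 6.55×10^−5 (log Q = −4.184).
Applying E = E° − (RT ln10/nF)·log Q gives +3.438 − (0.0562/2)(−4.184) = +3.556 V.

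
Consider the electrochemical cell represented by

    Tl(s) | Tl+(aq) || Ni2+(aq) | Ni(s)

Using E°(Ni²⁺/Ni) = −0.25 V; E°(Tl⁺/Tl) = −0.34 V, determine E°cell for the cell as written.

By convention the left-hand electrode in cell notation is the anode (oxidation) and the right-hand electrode is the cathode (reduction).
E°cell = E°(right) − E°(left) = −0.25 − (−0.34) = +0.09 V.

+0.09 V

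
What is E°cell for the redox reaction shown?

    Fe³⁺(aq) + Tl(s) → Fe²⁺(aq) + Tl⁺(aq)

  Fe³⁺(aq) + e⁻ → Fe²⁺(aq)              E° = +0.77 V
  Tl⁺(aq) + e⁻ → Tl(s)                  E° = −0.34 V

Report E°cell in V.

Fe³⁺(aq) gains electrons, so the Fe³⁺/Fe²⁺ couple is the cathode; the Tl⁺/Tl couple is the anode.
E°cell = E°(cathode) − E°(anode) = +0.77 − (−0.34) = +1.11 V.

+1.11 V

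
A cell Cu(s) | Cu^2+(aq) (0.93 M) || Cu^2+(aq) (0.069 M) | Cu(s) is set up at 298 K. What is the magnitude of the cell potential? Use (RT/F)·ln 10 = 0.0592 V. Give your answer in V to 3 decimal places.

0.033 V

For a concentration cell E°cell = 0, since both electrodes use the same couple.
The compartment with the higher Cu^2+(aq) concentration (0.93 M) acts as the cathode; ions are reduced there and produced at the dilute (0.069 M) anode.
With n = 2, Ecell = −(0.0592/2)·log([dilute]/[conc]) = −(0.0592/2)·log(0.069/0.93) = +0.033 V.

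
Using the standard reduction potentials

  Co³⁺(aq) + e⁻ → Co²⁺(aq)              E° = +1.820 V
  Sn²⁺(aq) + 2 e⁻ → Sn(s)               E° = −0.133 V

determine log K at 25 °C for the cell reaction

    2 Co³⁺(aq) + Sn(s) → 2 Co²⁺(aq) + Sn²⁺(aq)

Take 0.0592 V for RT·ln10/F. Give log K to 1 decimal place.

The Co³⁺/Co²⁺ couple is reduced (cathode); E°cell = +1.820 − (−0.133) = +1.953 V with n = 2.
At equilibrium E = 0, so log K = nE°cell / 0.0592 = (2)(+1.953) / 0.0592 = 66.0.

log K = 66.0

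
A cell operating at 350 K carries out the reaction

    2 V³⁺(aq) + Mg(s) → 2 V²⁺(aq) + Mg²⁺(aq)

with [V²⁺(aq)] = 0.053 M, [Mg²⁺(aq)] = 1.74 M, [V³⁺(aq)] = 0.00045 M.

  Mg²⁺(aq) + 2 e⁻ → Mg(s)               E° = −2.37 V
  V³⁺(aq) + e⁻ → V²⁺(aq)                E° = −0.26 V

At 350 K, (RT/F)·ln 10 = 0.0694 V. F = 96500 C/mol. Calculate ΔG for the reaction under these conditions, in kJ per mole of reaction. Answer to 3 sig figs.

−378 kJ/mol

The standard cell potential is −0.26 − (−2.37) = +2.11 V, with n = 2 electrons in the balanced equation.
Here Q = ([V²⁺(aq)]^2·[Mg²⁺(aq)]) / [V³⁺(aq)]^2 = 2.41×10^4 (log Q = 4.383), giving E = +2.11 − (0.0694/2)·(4.383) = +1.9579 V.
ΔG = −nFE = −(2)(96500)(+1.9579) J/mol = −378 kJ/mol.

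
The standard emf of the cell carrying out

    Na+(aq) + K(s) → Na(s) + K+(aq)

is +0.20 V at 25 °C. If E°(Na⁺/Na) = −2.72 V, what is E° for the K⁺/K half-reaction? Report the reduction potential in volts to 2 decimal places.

−2.92 V

In the reaction as written the Na⁺/Na couple is reduced (cathode) and K⁺/K is oxidized (anode), so E°cell = E°(Na⁺/Na) − E°(K⁺/K).
E°(K⁺/K) = E°(cathode) − E°cell = −2.72 − (+0.20) = −2.92 V.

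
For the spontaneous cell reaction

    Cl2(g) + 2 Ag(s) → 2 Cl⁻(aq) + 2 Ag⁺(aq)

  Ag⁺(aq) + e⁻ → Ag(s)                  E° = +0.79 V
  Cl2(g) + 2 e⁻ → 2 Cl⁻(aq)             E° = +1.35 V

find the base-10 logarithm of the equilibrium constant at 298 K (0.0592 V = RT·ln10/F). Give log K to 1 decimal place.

The Cl₂/Cl⁻ couple is reduced (cathode); E°cell = +1.35 − (+0.79) = +0.56 V with n = 2.
At equilibrium E = 0, so log K = nE°cell / 0.0592 = (2)(+0.56) / 0.0592 = 18.9.

log K = 18.9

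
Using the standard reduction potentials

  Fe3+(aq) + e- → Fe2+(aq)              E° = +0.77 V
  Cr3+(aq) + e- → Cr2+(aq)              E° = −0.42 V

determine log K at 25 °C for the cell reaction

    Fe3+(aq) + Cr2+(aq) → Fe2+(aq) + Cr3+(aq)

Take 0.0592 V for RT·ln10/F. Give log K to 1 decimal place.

The Fe³⁺/Fe²⁺ couple is reduced (cathode); E°cell = +0.77 − (−0.42) = +1.19 V with n = 1.
At equilibrium E = 0, so log K = nE°cell / 0.0592 = (1)(+1.19) / 0.0592 = 20.1.

log K = 20.1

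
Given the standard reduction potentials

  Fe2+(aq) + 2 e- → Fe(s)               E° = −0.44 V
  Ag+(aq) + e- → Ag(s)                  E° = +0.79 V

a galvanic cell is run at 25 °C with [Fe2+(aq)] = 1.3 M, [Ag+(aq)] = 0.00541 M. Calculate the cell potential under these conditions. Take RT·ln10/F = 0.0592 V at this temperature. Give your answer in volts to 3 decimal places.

The Ag⁺/Ag couple has the more positive E°, so it is the cathode; Fe²⁺/Fe is the anode.
The standard potential is +0.79 − (−0.44) = +1.23 V and the balanced reaction transfers n = 2 electrons.
The balanced reaction is 2 Ag+(aq) + Fe(s) → 2 Ag(s) + Fe2+(aq), so Q = [Fe2+(aq)] / [Ag+(aq)]^2 = 4.44×10^4 and log Q = 4.648.
E = E° − (0.0592/n)·log Q = +1.23 − (0.0592/2)(4.648) = +1.092 V.

+1.092 V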